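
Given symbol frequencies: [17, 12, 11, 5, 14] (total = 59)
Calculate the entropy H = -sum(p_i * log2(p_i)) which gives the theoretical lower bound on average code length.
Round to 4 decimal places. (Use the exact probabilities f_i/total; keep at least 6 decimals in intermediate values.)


Per-symbol terms -p_i * log2(p_i) with p_i = f_i/59:
  p = 17/59 = 0.288136: log2(p) = -1.795180, -p*log2(p) = 0.517255
  p = 12/59 = 0.203390: log2(p) = -2.297681, -p*log2(p) = 0.467325
  p = 11/59 = 0.186441: log2(p) = -2.423211, -p*log2(p) = 0.451785
  p = 5/59 = 0.084746: log2(p) = -3.560715, -p*log2(p) = 0.301756
  p = 14/59 = 0.237288: log2(p) = -2.075288, -p*log2(p) = 0.492441
H = 0.517255 + 0.467325 + 0.451785 + 0.301756 + 0.492441 = 2.230562

H = 2.2306 bits/symbol


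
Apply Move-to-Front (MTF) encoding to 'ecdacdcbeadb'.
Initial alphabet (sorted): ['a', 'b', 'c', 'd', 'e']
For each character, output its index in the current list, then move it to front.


MTF encoding:
'e': index 4 in ['a', 'b', 'c', 'd', 'e'] -> ['e', 'a', 'b', 'c', 'd']
'c': index 3 in ['e', 'a', 'b', 'c', 'd'] -> ['c', 'e', 'a', 'b', 'd']
'd': index 4 in ['c', 'e', 'a', 'b', 'd'] -> ['d', 'c', 'e', 'a', 'b']
'a': index 3 in ['d', 'c', 'e', 'a', 'b'] -> ['a', 'd', 'c', 'e', 'b']
'c': index 2 in ['a', 'd', 'c', 'e', 'b'] -> ['c', 'a', 'd', 'e', 'b']
'd': index 2 in ['c', 'a', 'd', 'e', 'b'] -> ['d', 'c', 'a', 'e', 'b']
'c': index 1 in ['d', 'c', 'a', 'e', 'b'] -> ['c', 'd', 'a', 'e', 'b']
'b': index 4 in ['c', 'd', 'a', 'e', 'b'] -> ['b', 'c', 'd', 'a', 'e']
'e': index 4 in ['b', 'c', 'd', 'a', 'e'] -> ['e', 'b', 'c', 'd', 'a']
'a': index 4 in ['e', 'b', 'c', 'd', 'a'] -> ['a', 'e', 'b', 'c', 'd']
'd': index 4 in ['a', 'e', 'b', 'c', 'd'] -> ['d', 'a', 'e', 'b', 'c']
'b': index 3 in ['d', 'a', 'e', 'b', 'c'] -> ['b', 'd', 'a', 'e', 'c']


Output: [4, 3, 4, 3, 2, 2, 1, 4, 4, 4, 4, 3]


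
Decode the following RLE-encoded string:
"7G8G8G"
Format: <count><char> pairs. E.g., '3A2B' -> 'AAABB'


Expanding each <count><char> pair:
  7G -> 'GGGGGGG'
  8G -> 'GGGGGGGG'
  8G -> 'GGGGGGGG'

Decoded = GGGGGGGGGGGGGGGGGGGGGGG


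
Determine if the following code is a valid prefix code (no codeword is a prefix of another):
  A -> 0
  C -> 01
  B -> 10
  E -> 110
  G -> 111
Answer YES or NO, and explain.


Checking each pair (does one codeword prefix another?):
  A='0' vs C='01': prefix -- VIOLATION

NO -- this is NOT a valid prefix code. A (0) is a prefix of C (01).


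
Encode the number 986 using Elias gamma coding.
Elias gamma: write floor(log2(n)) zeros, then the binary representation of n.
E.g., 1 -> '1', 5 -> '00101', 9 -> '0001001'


num_bits = floor(log2(986)) + 1 = 10
leading_zeros = num_bits - 1 = 9
binary(986) = 1111011010

Elias gamma(986) = '000000000' + '1111011010' = 0000000001111011010 (19 bits)


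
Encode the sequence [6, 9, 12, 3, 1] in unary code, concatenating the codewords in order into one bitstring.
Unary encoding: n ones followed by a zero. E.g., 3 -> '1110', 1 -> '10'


Encode each number as n ones followed by a terminating 0:
  6 -> 1111110 (7 bits)
  9 -> 1111111110 (10 bits)
  12 -> 1111111111110 (13 bits)
  3 -> 1110 (4 bits)
  1 -> 10 (2 bits)
Total length = 7 + 10 + 13 + 4 + 2 = 36 bits.

Unary([6, 9, 12, 3, 1]) = 111111011111111101111111111110111010 (36 bits)


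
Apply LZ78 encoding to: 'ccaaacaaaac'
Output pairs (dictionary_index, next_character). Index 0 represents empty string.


LZ78 encoding steps:
Dictionary: {0: ''}
Step 1: w='' (idx 0), next='c' -> output (0, 'c'), add 'c' as idx 1
Step 2: w='c' (idx 1), next='a' -> output (1, 'a'), add 'ca' as idx 2
Step 3: w='' (idx 0), next='a' -> output (0, 'a'), add 'a' as idx 3
Step 4: w='a' (idx 3), next='c' -> output (3, 'c'), add 'ac' as idx 4
Step 5: w='a' (idx 3), next='a' -> output (3, 'a'), add 'aa' as idx 5
Step 6: w='aa' (idx 5), next='c' -> output (5, 'c'), add 'aac' as idx 6


Encoded: [(0, 'c'), (1, 'a'), (0, 'a'), (3, 'c'), (3, 'a'), (5, 'c')]


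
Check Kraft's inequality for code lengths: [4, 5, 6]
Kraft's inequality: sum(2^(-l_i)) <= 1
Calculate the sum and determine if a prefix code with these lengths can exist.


Sum = 2^(-4) + 2^(-5) + 2^(-6)
    = 0.0625 + 0.03125 + 0.015625
    = 7/64 = 0.109375
Since 0.109375 <= 1, Kraft's inequality IS satisfied.
A prefix code with these lengths CAN exist.

Kraft sum = 0.109375. Satisfied.


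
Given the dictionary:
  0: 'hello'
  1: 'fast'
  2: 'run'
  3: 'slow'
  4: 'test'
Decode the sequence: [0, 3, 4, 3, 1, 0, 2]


Look up each index in the dictionary:
  0 -> 'hello'
  3 -> 'slow'
  4 -> 'test'
  3 -> 'slow'
  1 -> 'fast'
  0 -> 'hello'
  2 -> 'run'

Decoded: "hello slow test slow fast hello run"


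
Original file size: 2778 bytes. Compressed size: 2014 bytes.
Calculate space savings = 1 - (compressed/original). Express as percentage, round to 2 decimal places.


ratio = compressed/original = 2014/2778 = 0.724982
savings = 1 - ratio = 1 - 0.724982 = 0.275018
as a percentage: 0.275018 * 100 = 27.5%

Space savings = 1 - 2014/2778 = 27.5%


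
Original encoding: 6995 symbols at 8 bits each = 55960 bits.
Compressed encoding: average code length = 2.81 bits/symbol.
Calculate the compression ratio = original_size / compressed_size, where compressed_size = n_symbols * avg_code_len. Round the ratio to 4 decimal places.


original_size = n_symbols * orig_bits = 6995 * 8 = 55960 bits
compressed_size = n_symbols * avg_code_len = 6995 * 2.81 = 19655.95 bits
ratio = original_size / compressed_size = 55960 / 19655.95 = 2.847

Compression ratio = 2.847


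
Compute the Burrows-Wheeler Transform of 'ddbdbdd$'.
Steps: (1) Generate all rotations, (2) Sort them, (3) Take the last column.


Rotations (sorted):
  0: $ddbdbdd -> last char: d
  1: bdbdd$dd -> last char: d
  2: bdd$ddbd -> last char: d
  3: d$ddbdbd -> last char: d
  4: dbdbdd$d -> last char: d
  5: dbdd$ddb -> last char: b
  6: dd$ddbdb -> last char: b
  7: ddbdbdd$ -> last char: $


BWT = dddddbb$


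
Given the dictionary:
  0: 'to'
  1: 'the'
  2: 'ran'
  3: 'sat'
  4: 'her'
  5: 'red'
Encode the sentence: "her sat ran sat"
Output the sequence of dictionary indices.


Look up each word in the dictionary:
  'her' -> 4
  'sat' -> 3
  'ran' -> 2
  'sat' -> 3

Encoded: [4, 3, 2, 3]


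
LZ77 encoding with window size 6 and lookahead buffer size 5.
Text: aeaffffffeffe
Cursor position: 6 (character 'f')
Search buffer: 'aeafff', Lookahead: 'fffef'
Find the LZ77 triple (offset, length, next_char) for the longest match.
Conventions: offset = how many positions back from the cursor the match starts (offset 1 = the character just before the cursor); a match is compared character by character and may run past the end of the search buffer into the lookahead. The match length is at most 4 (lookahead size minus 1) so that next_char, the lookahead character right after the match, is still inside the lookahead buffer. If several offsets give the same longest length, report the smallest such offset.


Try each offset into the search buffer:
  offset=1 (pos 5, char 'f'): match length 3
  offset=2 (pos 4, char 'f'): match length 3
  offset=3 (pos 3, char 'f'): match length 3
  offset=4 (pos 2, char 'a'): match length 0
  offset=5 (pos 1, char 'e'): match length 0
  offset=6 (pos 0, char 'a'): match length 0
Longest match has length 3, found at offsets 1, 2, 3; take the smallest, offset 1.
next_char = character at position 6 + 3 = 9 -> 'e'

Best match: offset=1, length=3 (matching 'fff' starting at position 5)
LZ77 triple: (1, 3, 'e')


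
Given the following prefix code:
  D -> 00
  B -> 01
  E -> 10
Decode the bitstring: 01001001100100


Decoding step by step:
Bits 01 -> B
Bits 00 -> D
Bits 10 -> E
Bits 01 -> B
Bits 10 -> E
Bits 01 -> B
Bits 00 -> D


Decoded message: BDEBEBD


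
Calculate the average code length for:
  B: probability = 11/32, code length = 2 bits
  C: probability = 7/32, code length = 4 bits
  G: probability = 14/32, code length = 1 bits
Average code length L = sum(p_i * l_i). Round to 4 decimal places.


Weighted contributions p_i * l_i:
  B: (11/32) * 2 = 22/32
  C: (7/32) * 4 = 28/32
  G: (14/32) * 1 = 14/32
Sum = (22 + 28 + 14)/32 = 64/32

L = 64/32 = 2.0000 bits/symbol


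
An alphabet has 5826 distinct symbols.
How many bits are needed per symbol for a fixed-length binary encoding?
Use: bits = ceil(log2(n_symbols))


log2(5826) = 12.5083
Bracket: 2^12 = 4096 < 5826 <= 2^13 = 8192
So ceil(log2(5826)) = 13

bits = ceil(log2(5826)) = ceil(12.5083) = 13 bits


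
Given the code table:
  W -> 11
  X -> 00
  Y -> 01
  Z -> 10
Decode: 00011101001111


Decoding:
00 -> X
01 -> Y
11 -> W
01 -> Y
00 -> X
11 -> W
11 -> W


Result: XYWYXWW


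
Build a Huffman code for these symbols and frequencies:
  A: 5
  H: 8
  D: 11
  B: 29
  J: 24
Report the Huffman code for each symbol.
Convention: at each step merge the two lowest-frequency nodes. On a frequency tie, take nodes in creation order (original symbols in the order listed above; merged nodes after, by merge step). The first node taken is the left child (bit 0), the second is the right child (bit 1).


Huffman tree construction:
Step 1: Merge A(5) + H(8) = 13
Step 2: Merge D(11) + (A+H)(13) = 24
Step 3: Merge J(24) + (D+(A+H))(24) = 48
Step 4: Merge B(29) + (J+(D+(A+H)))(48) = 77
Read each symbol's code off the tree from the root (left child = 0, right child = 1).

Codes:
  A: 1110 (length 4)
  H: 1111 (length 4)
  D: 110 (length 3)
  B: 0 (length 1)
  J: 10 (length 2)
Average code length: 162/77 = 2.1039 bits/symbol


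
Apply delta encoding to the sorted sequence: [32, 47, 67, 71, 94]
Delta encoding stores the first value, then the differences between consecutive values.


First value: 32
Deltas:
  47 - 32 = 15
  67 - 47 = 20
  71 - 67 = 4
  94 - 71 = 23


Delta encoded: [32, 15, 20, 4, 23]


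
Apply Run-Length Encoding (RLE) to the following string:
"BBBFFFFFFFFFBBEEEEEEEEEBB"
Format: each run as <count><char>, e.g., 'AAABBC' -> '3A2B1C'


Scanning runs left to right:
  i=0: run of 'B' x 3 -> '3B'
  i=3: run of 'F' x 9 -> '9F'
  i=12: run of 'B' x 2 -> '2B'
  i=14: run of 'E' x 9 -> '9E'
  i=23: run of 'B' x 2 -> '2B'

RLE = 3B9F2B9E2B


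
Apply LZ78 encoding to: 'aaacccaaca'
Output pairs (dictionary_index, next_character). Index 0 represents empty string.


LZ78 encoding steps:
Dictionary: {0: ''}
Step 1: w='' (idx 0), next='a' -> output (0, 'a'), add 'a' as idx 1
Step 2: w='a' (idx 1), next='a' -> output (1, 'a'), add 'aa' as idx 2
Step 3: w='' (idx 0), next='c' -> output (0, 'c'), add 'c' as idx 3
Step 4: w='c' (idx 3), next='c' -> output (3, 'c'), add 'cc' as idx 4
Step 5: w='aa' (idx 2), next='c' -> output (2, 'c'), add 'aac' as idx 5
Step 6: w='a' (idx 1), end of input -> output (1, '')


Encoded: [(0, 'a'), (1, 'a'), (0, 'c'), (3, 'c'), (2, 'c'), (1, '')]


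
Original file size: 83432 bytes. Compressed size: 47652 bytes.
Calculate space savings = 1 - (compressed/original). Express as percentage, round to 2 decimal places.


ratio = compressed/original = 47652/83432 = 0.571148
savings = 1 - ratio = 1 - 0.571148 = 0.428852
as a percentage: 0.428852 * 100 = 42.89%

Space savings = 1 - 47652/83432 = 42.89%


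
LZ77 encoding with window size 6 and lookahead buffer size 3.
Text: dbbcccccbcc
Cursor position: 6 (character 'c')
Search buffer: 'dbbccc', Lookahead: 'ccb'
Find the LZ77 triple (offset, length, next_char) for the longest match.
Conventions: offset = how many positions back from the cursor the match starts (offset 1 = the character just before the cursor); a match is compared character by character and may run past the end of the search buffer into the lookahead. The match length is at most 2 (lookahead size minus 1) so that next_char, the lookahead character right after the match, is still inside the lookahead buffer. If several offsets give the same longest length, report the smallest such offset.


Try each offset into the search buffer:
  offset=1 (pos 5, char 'c'): match length 2
  offset=2 (pos 4, char 'c'): match length 2
  offset=3 (pos 3, char 'c'): match length 2
  offset=4 (pos 2, char 'b'): match length 0
  offset=5 (pos 1, char 'b'): match length 0
  offset=6 (pos 0, char 'd'): match length 0
Longest match has length 2, found at offsets 1, 2, 3; take the smallest, offset 1.
next_char = character at position 6 + 2 = 8 -> 'b'

Best match: offset=1, length=2 (matching 'cc' starting at position 5)
LZ77 triple: (1, 2, 'b')


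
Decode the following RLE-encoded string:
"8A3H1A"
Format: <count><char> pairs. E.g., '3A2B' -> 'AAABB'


Expanding each <count><char> pair:
  8A -> 'AAAAAAAA'
  3H -> 'HHH'
  1A -> 'A'

Decoded = AAAAAAAAHHHA


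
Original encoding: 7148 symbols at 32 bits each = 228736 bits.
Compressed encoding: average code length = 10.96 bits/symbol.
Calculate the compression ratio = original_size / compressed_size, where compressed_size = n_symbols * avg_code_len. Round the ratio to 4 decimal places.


original_size = n_symbols * orig_bits = 7148 * 32 = 228736 bits
compressed_size = n_symbols * avg_code_len = 7148 * 10.96 = 78342.08 bits
ratio = original_size / compressed_size = 228736 / 78342.08 = 2.9197

Compression ratio = 2.9197


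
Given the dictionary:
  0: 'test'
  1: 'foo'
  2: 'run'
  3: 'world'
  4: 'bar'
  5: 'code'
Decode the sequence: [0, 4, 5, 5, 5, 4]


Look up each index in the dictionary:
  0 -> 'test'
  4 -> 'bar'
  5 -> 'code'
  5 -> 'code'
  5 -> 'code'
  4 -> 'bar'

Decoded: "test bar code code code bar"


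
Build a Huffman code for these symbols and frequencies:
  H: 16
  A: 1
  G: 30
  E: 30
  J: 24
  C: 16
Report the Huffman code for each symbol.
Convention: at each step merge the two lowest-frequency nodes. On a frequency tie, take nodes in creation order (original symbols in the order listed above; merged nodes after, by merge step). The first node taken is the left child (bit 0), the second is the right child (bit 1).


Huffman tree construction:
Step 1: Merge A(1) + H(16) = 17
Step 2: Merge C(16) + (A+H)(17) = 33
Step 3: Merge J(24) + G(30) = 54
Step 4: Merge E(30) + (C+(A+H))(33) = 63
Step 5: Merge (J+G)(54) + (E+(C+(A+H)))(63) = 117
Read each symbol's code off the tree from the root (left child = 0, right child = 1).

Codes:
  H: 1111 (length 4)
  A: 1110 (length 4)
  G: 01 (length 2)
  E: 10 (length 2)
  J: 00 (length 2)
  C: 110 (length 3)
Average code length: 284/117 = 2.4274 bits/symbol


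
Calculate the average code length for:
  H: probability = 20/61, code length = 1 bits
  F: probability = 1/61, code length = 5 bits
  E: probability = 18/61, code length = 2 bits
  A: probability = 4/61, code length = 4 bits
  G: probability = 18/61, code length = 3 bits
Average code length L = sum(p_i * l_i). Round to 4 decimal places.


Weighted contributions p_i * l_i:
  H: (20/61) * 1 = 20/61
  F: (1/61) * 5 = 5/61
  E: (18/61) * 2 = 36/61
  A: (4/61) * 4 = 16/61
  G: (18/61) * 3 = 54/61
Sum = (20 + 5 + 36 + 16 + 54)/61 = 131/61

L = 131/61 = 2.1475 bits/symbol


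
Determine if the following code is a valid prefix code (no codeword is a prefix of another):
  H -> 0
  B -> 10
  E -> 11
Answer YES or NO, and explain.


Checking each pair (does one codeword prefix another?):
  H='0' vs B='10': no prefix
  H='0' vs E='11': no prefix
  B='10' vs H='0': no prefix
  B='10' vs E='11': no prefix
  E='11' vs H='0': no prefix
  E='11' vs B='10': no prefix
No violation found over all pairs.

YES -- this is a valid prefix code. No codeword is a prefix of any other codeword.


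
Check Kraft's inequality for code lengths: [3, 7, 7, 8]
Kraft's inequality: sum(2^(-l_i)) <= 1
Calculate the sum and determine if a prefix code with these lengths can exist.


Sum = 2^(-3) + 2^(-7) + 2^(-7) + 2^(-8)
    = 0.125 + 0.0078125 + 0.0078125 + 0.00390625
    = 37/256 = 0.14453125
Since 0.14453125 <= 1, Kraft's inequality IS satisfied.
A prefix code with these lengths CAN exist.

Kraft sum = 0.14453125. Satisfied.


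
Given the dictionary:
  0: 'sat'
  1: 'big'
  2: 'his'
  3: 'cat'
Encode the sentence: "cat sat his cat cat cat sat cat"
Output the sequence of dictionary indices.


Look up each word in the dictionary:
  'cat' -> 3
  'sat' -> 0
  'his' -> 2
  'cat' -> 3
  'cat' -> 3
  'cat' -> 3
  'sat' -> 0
  'cat' -> 3

Encoded: [3, 0, 2, 3, 3, 3, 0, 3]


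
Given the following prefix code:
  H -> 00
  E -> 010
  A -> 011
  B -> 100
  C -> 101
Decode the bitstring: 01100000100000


Decoding step by step:
Bits 011 -> A
Bits 00 -> H
Bits 00 -> H
Bits 010 -> E
Bits 00 -> H
Bits 00 -> H


Decoded message: AHHEHH


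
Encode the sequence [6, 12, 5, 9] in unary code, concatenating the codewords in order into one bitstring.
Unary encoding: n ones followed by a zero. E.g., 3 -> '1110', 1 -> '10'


Encode each number as n ones followed by a terminating 0:
  6 -> 1111110 (7 bits)
  12 -> 1111111111110 (13 bits)
  5 -> 111110 (6 bits)
  9 -> 1111111110 (10 bits)
Total length = 7 + 13 + 6 + 10 = 36 bits.

Unary([6, 12, 5, 9]) = 111111011111111111101111101111111110 (36 bits)


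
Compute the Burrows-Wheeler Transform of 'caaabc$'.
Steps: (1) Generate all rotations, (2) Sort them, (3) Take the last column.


Rotations (sorted):
  0: $caaabc -> last char: c
  1: aaabc$c -> last char: c
  2: aabc$ca -> last char: a
  3: abc$caa -> last char: a
  4: bc$caaa -> last char: a
  5: c$caaab -> last char: b
  6: caaabc$ -> last char: $


BWT = ccaaab$


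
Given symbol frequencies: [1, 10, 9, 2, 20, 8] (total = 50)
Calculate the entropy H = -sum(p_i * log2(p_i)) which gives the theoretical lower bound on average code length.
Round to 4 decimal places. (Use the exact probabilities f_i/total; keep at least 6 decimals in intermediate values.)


Per-symbol terms -p_i * log2(p_i) with p_i = f_i/50:
  p = 1/50 = 0.020000: log2(p) = -5.643856, -p*log2(p) = 0.112877
  p = 10/50 = 0.200000: log2(p) = -2.321928, -p*log2(p) = 0.464386
  p = 9/50 = 0.180000: log2(p) = -2.473931, -p*log2(p) = 0.445308
  p = 2/50 = 0.040000: log2(p) = -4.643856, -p*log2(p) = 0.185754
  p = 20/50 = 0.400000: log2(p) = -1.321928, -p*log2(p) = 0.528771
  p = 8/50 = 0.160000: log2(p) = -2.643856, -p*log2(p) = 0.423017
H = 0.112877 + 0.464386 + 0.445308 + 0.185754 + 0.528771 + 0.423017 = 2.160113

H = 2.1601 bits/symbol


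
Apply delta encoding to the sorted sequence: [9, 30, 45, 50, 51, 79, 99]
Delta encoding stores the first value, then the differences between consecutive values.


First value: 9
Deltas:
  30 - 9 = 21
  45 - 30 = 15
  50 - 45 = 5
  51 - 50 = 1
  79 - 51 = 28
  99 - 79 = 20


Delta encoded: [9, 21, 15, 5, 1, 28, 20]


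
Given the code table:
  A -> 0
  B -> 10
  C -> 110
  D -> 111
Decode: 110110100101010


Decoding:
110 -> C
110 -> C
10 -> B
0 -> A
10 -> B
10 -> B
10 -> B


Result: CCBABBB


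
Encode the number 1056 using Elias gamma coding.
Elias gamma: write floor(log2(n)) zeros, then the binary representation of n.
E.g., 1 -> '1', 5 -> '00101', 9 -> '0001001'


num_bits = floor(log2(1056)) + 1 = 11
leading_zeros = num_bits - 1 = 10
binary(1056) = 10000100000

Elias gamma(1056) = '0000000000' + '10000100000' = 000000000010000100000 (21 bits)


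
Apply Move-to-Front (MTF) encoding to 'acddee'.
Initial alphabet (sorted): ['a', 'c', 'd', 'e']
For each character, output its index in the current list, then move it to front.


MTF encoding:
'a': index 0 in ['a', 'c', 'd', 'e'] -> ['a', 'c', 'd', 'e']
'c': index 1 in ['a', 'c', 'd', 'e'] -> ['c', 'a', 'd', 'e']
'd': index 2 in ['c', 'a', 'd', 'e'] -> ['d', 'c', 'a', 'e']
'd': index 0 in ['d', 'c', 'a', 'e'] -> ['d', 'c', 'a', 'e']
'e': index 3 in ['d', 'c', 'a', 'e'] -> ['e', 'd', 'c', 'a']
'e': index 0 in ['e', 'd', 'c', 'a'] -> ['e', 'd', 'c', 'a']


Output: [0, 1, 2, 0, 3, 0]


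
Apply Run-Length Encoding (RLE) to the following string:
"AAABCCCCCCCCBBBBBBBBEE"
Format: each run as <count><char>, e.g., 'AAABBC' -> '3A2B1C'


Scanning runs left to right:
  i=0: run of 'A' x 3 -> '3A'
  i=3: run of 'B' x 1 -> '1B'
  i=4: run of 'C' x 8 -> '8C'
  i=12: run of 'B' x 8 -> '8B'
  i=20: run of 'E' x 2 -> '2E'

RLE = 3A1B8C8B2E


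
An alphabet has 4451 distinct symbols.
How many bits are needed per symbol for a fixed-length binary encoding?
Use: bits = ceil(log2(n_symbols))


log2(4451) = 12.1199
Bracket: 2^12 = 4096 < 4451 <= 2^13 = 8192
So ceil(log2(4451)) = 13

bits = ceil(log2(4451)) = ceil(12.1199) = 13 bits


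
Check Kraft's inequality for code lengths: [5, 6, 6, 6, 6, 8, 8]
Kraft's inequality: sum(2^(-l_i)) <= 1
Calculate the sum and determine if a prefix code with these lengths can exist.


Sum = 2^(-5) + 2^(-6) + 2^(-6) + 2^(-6) + 2^(-6) + 2^(-8) + 2^(-8)
    = 0.03125 + 0.015625 + 0.015625 + 0.015625 + 0.015625 + 0.00390625 + 0.00390625
    = 26/256 = 0.1015625
Since 0.1015625 <= 1, Kraft's inequality IS satisfied.
A prefix code with these lengths CAN exist.

Kraft sum = 0.1015625. Satisfied.


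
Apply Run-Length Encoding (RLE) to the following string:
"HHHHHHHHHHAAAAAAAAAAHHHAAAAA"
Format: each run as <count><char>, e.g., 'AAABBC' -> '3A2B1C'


Scanning runs left to right:
  i=0: run of 'H' x 10 -> '10H'
  i=10: run of 'A' x 10 -> '10A'
  i=20: run of 'H' x 3 -> '3H'
  i=23: run of 'A' x 5 -> '5A'

RLE = 10H10A3H5A


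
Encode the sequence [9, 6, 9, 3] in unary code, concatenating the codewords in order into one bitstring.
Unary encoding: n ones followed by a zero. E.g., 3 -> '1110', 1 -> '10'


Encode each number as n ones followed by a terminating 0:
  9 -> 1111111110 (10 bits)
  6 -> 1111110 (7 bits)
  9 -> 1111111110 (10 bits)
  3 -> 1110 (4 bits)
Total length = 10 + 7 + 10 + 4 = 31 bits.

Unary([9, 6, 9, 3]) = 1111111110111111011111111101110 (31 bits)


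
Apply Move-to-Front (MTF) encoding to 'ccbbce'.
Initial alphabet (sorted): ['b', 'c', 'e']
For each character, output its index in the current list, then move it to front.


MTF encoding:
'c': index 1 in ['b', 'c', 'e'] -> ['c', 'b', 'e']
'c': index 0 in ['c', 'b', 'e'] -> ['c', 'b', 'e']
'b': index 1 in ['c', 'b', 'e'] -> ['b', 'c', 'e']
'b': index 0 in ['b', 'c', 'e'] -> ['b', 'c', 'e']
'c': index 1 in ['b', 'c', 'e'] -> ['c', 'b', 'e']
'e': index 2 in ['c', 'b', 'e'] -> ['e', 'c', 'b']


Output: [1, 0, 1, 0, 1, 2]


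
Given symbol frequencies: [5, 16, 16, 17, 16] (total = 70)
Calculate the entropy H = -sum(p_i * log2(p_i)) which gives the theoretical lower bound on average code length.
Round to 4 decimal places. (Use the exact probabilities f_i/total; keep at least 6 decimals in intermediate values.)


Per-symbol terms -p_i * log2(p_i) with p_i = f_i/70:
  p = 5/70 = 0.071429: log2(p) = -3.807355, -p*log2(p) = 0.271954
  p = 16/70 = 0.228571: log2(p) = -2.129283, -p*log2(p) = 0.486693
  p = 16/70 = 0.228571: log2(p) = -2.129283, -p*log2(p) = 0.486693
  p = 17/70 = 0.242857: log2(p) = -2.041820, -p*log2(p) = 0.495871
  p = 16/70 = 0.228571: log2(p) = -2.129283, -p*log2(p) = 0.486693
H = 0.271954 + 0.486693 + 0.486693 + 0.495871 + 0.486693 = 2.227904

H = 2.2279 bits/symbol


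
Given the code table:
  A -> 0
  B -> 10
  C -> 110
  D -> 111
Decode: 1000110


Decoding:
10 -> B
0 -> A
0 -> A
110 -> C


Result: BAAC


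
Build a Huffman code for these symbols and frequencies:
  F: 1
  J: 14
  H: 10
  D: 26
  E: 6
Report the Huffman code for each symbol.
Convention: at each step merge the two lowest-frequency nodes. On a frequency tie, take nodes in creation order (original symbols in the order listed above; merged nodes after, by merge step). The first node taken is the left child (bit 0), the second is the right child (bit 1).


Huffman tree construction:
Step 1: Merge F(1) + E(6) = 7
Step 2: Merge (F+E)(7) + H(10) = 17
Step 3: Merge J(14) + ((F+E)+H)(17) = 31
Step 4: Merge D(26) + (J+((F+E)+H))(31) = 57
Read each symbol's code off the tree from the root (left child = 0, right child = 1).

Codes:
  F: 1100 (length 4)
  J: 10 (length 2)
  H: 111 (length 3)
  D: 0 (length 1)
  E: 1101 (length 4)
Average code length: 112/57 = 1.9649 bits/symbol


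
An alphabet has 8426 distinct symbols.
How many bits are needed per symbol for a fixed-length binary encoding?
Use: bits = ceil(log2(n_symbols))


log2(8426) = 13.0406
Bracket: 2^13 = 8192 < 8426 <= 2^14 = 16384
So ceil(log2(8426)) = 14

bits = ceil(log2(8426)) = ceil(13.0406) = 14 bits


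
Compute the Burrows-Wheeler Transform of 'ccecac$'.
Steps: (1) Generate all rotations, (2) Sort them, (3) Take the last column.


Rotations (sorted):
  0: $ccecac -> last char: c
  1: ac$ccec -> last char: c
  2: c$cceca -> last char: a
  3: cac$cce -> last char: e
  4: ccecac$ -> last char: $
  5: cecac$c -> last char: c
  6: ecac$cc -> last char: c


BWT = ccae$cc


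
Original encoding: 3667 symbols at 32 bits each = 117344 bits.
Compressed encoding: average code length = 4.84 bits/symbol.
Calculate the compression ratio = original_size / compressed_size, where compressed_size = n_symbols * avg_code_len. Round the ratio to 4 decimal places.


original_size = n_symbols * orig_bits = 3667 * 32 = 117344 bits
compressed_size = n_symbols * avg_code_len = 3667 * 4.84 = 17748.28 bits
ratio = original_size / compressed_size = 117344 / 17748.28 = 6.6116

Compression ratio = 6.6116


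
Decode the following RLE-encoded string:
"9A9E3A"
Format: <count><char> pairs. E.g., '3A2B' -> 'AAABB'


Expanding each <count><char> pair:
  9A -> 'AAAAAAAAA'
  9E -> 'EEEEEEEEE'
  3A -> 'AAA'

Decoded = AAAAAAAAAEEEEEEEEEAAA


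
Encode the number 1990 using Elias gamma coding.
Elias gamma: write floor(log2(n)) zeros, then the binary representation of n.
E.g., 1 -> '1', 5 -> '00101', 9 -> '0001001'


num_bits = floor(log2(1990)) + 1 = 11
leading_zeros = num_bits - 1 = 10
binary(1990) = 11111000110

Elias gamma(1990) = '0000000000' + '11111000110' = 000000000011111000110 (21 bits)


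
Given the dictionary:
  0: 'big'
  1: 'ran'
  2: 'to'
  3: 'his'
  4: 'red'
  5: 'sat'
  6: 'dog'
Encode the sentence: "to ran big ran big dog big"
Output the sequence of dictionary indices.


Look up each word in the dictionary:
  'to' -> 2
  'ran' -> 1
  'big' -> 0
  'ran' -> 1
  'big' -> 0
  'dog' -> 6
  'big' -> 0

Encoded: [2, 1, 0, 1, 0, 6, 0]


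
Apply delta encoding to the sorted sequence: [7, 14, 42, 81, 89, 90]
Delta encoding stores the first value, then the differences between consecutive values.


First value: 7
Deltas:
  14 - 7 = 7
  42 - 14 = 28
  81 - 42 = 39
  89 - 81 = 8
  90 - 89 = 1


Delta encoded: [7, 7, 28, 39, 8, 1]


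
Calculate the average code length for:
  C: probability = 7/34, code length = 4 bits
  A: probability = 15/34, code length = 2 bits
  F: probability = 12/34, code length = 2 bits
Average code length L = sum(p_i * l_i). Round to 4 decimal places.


Weighted contributions p_i * l_i:
  C: (7/34) * 4 = 28/34
  A: (15/34) * 2 = 30/34
  F: (12/34) * 2 = 24/34
Sum = (28 + 30 + 24)/34 = 82/34

L = 82/34 = 2.4118 bits/symbol


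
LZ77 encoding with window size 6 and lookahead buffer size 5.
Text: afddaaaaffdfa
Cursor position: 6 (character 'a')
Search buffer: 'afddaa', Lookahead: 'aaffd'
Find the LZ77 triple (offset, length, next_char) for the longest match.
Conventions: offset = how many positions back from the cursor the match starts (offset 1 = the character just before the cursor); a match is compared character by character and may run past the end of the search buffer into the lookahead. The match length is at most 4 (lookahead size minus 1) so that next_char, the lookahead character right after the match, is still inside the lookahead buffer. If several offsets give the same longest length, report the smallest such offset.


Try each offset into the search buffer:
  offset=1 (pos 5, char 'a'): match length 2
  offset=2 (pos 4, char 'a'): match length 2
  offset=3 (pos 3, char 'd'): match length 0
  offset=4 (pos 2, char 'd'): match length 0
  offset=5 (pos 1, char 'f'): match length 0
  offset=6 (pos 0, char 'a'): match length 1
Longest match has length 2, found at offsets 1, 2; take the smallest, offset 1.
next_char = character at position 6 + 2 = 8 -> 'f'

Best match: offset=1, length=2 (matching 'aa' starting at position 5)
LZ77 triple: (1, 2, 'f')


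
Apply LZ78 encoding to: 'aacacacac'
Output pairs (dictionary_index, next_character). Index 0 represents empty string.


LZ78 encoding steps:
Dictionary: {0: ''}
Step 1: w='' (idx 0), next='a' -> output (0, 'a'), add 'a' as idx 1
Step 2: w='a' (idx 1), next='c' -> output (1, 'c'), add 'ac' as idx 2
Step 3: w='ac' (idx 2), next='a' -> output (2, 'a'), add 'aca' as idx 3
Step 4: w='' (idx 0), next='c' -> output (0, 'c'), add 'c' as idx 4
Step 5: w='ac' (idx 2), end of input -> output (2, '')


Encoded: [(0, 'a'), (1, 'c'), (2, 'a'), (0, 'c'), (2, '')]


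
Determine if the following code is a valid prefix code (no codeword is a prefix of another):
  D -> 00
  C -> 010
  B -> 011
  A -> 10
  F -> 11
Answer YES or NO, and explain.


Checking each pair (does one codeword prefix another?):
  D='00' vs C='010': no prefix
  D='00' vs B='011': no prefix
  D='00' vs A='10': no prefix
  D='00' vs F='11': no prefix
  C='010' vs D='00': no prefix
  C='010' vs B='011': no prefix
  C='010' vs A='10': no prefix
  C='010' vs F='11': no prefix
  B='011' vs D='00': no prefix
  B='011' vs C='010': no prefix
  B='011' vs A='10': no prefix
  B='011' vs F='11': no prefix
  A='10' vs D='00': no prefix
  A='10' vs C='010': no prefix
  A='10' vs B='011': no prefix
  A='10' vs F='11': no prefix
  F='11' vs D='00': no prefix
  F='11' vs C='010': no prefix
  F='11' vs B='011': no prefix
  F='11' vs A='10': no prefix
No violation found over all pairs.

YES -- this is a valid prefix code. No codeword is a prefix of any other codeword.


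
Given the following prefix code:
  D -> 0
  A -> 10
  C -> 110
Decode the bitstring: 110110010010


Decoding step by step:
Bits 110 -> C
Bits 110 -> C
Bits 0 -> D
Bits 10 -> A
Bits 0 -> D
Bits 10 -> A


Decoded message: CCDADA


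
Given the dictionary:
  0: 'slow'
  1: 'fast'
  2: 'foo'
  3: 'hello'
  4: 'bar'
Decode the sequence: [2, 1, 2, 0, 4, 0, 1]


Look up each index in the dictionary:
  2 -> 'foo'
  1 -> 'fast'
  2 -> 'foo'
  0 -> 'slow'
  4 -> 'bar'
  0 -> 'slow'
  1 -> 'fast'

Decoded: "foo fast foo slow bar slow fast"


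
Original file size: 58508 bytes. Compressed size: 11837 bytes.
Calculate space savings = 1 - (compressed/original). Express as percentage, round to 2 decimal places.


ratio = compressed/original = 11837/58508 = 0.202314
savings = 1 - ratio = 1 - 0.202314 = 0.797686
as a percentage: 0.797686 * 100 = 79.77%

Space savings = 1 - 11837/58508 = 79.77%


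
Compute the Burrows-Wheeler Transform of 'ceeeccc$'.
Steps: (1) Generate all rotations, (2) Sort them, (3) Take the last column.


Rotations (sorted):
  0: $ceeeccc -> last char: c
  1: c$ceeecc -> last char: c
  2: cc$ceeec -> last char: c
  3: ccc$ceee -> last char: e
  4: ceeeccc$ -> last char: $
  5: eccc$cee -> last char: e
  6: eeccc$ce -> last char: e
  7: eeeccc$c -> last char: c


BWT = ccce$eec


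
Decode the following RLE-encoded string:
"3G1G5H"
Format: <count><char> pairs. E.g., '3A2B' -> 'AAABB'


Expanding each <count><char> pair:
  3G -> 'GGG'
  1G -> 'G'
  5H -> 'HHHHH'

Decoded = GGGGHHHHH


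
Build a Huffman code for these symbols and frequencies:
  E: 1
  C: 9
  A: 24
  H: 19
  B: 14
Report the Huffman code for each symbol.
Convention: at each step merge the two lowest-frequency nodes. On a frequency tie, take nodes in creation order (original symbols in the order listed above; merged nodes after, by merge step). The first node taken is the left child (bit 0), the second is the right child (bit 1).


Huffman tree construction:
Step 1: Merge E(1) + C(9) = 10
Step 2: Merge (E+C)(10) + B(14) = 24
Step 3: Merge H(19) + A(24) = 43
Step 4: Merge ((E+C)+B)(24) + (H+A)(43) = 67
Read each symbol's code off the tree from the root (left child = 0, right child = 1).

Codes:
  E: 000 (length 3)
  C: 001 (length 3)
  A: 11 (length 2)
  H: 10 (length 2)
  B: 01 (length 2)
Average code length: 144/67 = 2.1493 bits/symbol


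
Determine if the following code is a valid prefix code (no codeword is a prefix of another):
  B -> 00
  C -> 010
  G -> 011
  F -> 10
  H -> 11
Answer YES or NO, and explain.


Checking each pair (does one codeword prefix another?):
  B='00' vs C='010': no prefix
  B='00' vs G='011': no prefix
  B='00' vs F='10': no prefix
  B='00' vs H='11': no prefix
  C='010' vs B='00': no prefix
  C='010' vs G='011': no prefix
  C='010' vs F='10': no prefix
  C='010' vs H='11': no prefix
  G='011' vs B='00': no prefix
  G='011' vs C='010': no prefix
  G='011' vs F='10': no prefix
  G='011' vs H='11': no prefix
  F='10' vs B='00': no prefix
  F='10' vs C='010': no prefix
  F='10' vs G='011': no prefix
  F='10' vs H='11': no prefix
  H='11' vs B='00': no prefix
  H='11' vs C='010': no prefix
  H='11' vs G='011': no prefix
  H='11' vs F='10': no prefix
No violation found over all pairs.

YES -- this is a valid prefix code. No codeword is a prefix of any other codeword.


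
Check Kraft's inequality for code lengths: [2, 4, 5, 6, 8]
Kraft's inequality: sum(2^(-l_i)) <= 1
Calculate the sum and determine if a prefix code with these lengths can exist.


Sum = 2^(-2) + 2^(-4) + 2^(-5) + 2^(-6) + 2^(-8)
    = 0.25 + 0.0625 + 0.03125 + 0.015625 + 0.00390625
    = 93/256 = 0.36328125
Since 0.36328125 <= 1, Kraft's inequality IS satisfied.
A prefix code with these lengths CAN exist.

Kraft sum = 0.36328125. Satisfied.


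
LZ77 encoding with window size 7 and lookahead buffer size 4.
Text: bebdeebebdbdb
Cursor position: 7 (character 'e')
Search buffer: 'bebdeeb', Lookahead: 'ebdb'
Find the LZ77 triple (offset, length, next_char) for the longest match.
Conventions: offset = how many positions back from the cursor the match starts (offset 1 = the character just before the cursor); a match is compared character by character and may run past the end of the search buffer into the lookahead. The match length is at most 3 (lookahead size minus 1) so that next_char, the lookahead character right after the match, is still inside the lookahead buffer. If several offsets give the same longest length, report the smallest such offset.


Try each offset into the search buffer:
  offset=1 (pos 6, char 'b'): match length 0
  offset=2 (pos 5, char 'e'): match length 2
  offset=3 (pos 4, char 'e'): match length 1
  offset=4 (pos 3, char 'd'): match length 0
  offset=5 (pos 2, char 'b'): match length 0
  offset=6 (pos 1, char 'e'): match length 3
  offset=7 (pos 0, char 'b'): match length 0
Longest match has length 3 at offset 6.
next_char = character at position 7 + 3 = 10 -> 'b'

Best match: offset=6, length=3 (matching 'ebd' starting at position 1)
LZ77 triple: (6, 3, 'b')


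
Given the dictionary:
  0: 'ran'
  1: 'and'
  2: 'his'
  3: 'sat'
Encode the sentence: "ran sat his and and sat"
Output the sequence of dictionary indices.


Look up each word in the dictionary:
  'ran' -> 0
  'sat' -> 3
  'his' -> 2
  'and' -> 1
  'and' -> 1
  'sat' -> 3

Encoded: [0, 3, 2, 1, 1, 3]


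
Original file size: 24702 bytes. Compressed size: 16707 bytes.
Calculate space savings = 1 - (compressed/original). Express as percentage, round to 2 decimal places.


ratio = compressed/original = 16707/24702 = 0.676342
savings = 1 - ratio = 1 - 0.676342 = 0.323658
as a percentage: 0.323658 * 100 = 32.37%

Space savings = 1 - 16707/24702 = 32.37%


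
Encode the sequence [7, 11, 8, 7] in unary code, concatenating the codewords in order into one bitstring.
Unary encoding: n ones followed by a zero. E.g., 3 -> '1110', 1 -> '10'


Encode each number as n ones followed by a terminating 0:
  7 -> 11111110 (8 bits)
  11 -> 111111111110 (12 bits)
  8 -> 111111110 (9 bits)
  7 -> 11111110 (8 bits)
Total length = 8 + 12 + 9 + 8 = 37 bits.

Unary([7, 11, 8, 7]) = 1111111011111111111011111111011111110 (37 bits)


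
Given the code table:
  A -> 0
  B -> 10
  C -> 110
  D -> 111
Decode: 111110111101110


Decoding:
111 -> D
110 -> C
111 -> D
10 -> B
111 -> D
0 -> A


Result: DCDBDA


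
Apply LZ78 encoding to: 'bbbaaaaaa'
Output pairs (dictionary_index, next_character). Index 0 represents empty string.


LZ78 encoding steps:
Dictionary: {0: ''}
Step 1: w='' (idx 0), next='b' -> output (0, 'b'), add 'b' as idx 1
Step 2: w='b' (idx 1), next='b' -> output (1, 'b'), add 'bb' as idx 2
Step 3: w='' (idx 0), next='a' -> output (0, 'a'), add 'a' as idx 3
Step 4: w='a' (idx 3), next='a' -> output (3, 'a'), add 'aa' as idx 4
Step 5: w='aa' (idx 4), next='a' -> output (4, 'a'), add 'aaa' as idx 5


Encoded: [(0, 'b'), (1, 'b'), (0, 'a'), (3, 'a'), (4, 'a')]


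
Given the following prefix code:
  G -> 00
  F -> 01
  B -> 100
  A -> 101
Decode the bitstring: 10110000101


Decoding step by step:
Bits 101 -> A
Bits 100 -> B
Bits 00 -> G
Bits 101 -> A


Decoded message: ABGA


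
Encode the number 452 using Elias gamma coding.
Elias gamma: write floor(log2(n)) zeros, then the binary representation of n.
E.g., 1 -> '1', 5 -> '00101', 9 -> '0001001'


num_bits = floor(log2(452)) + 1 = 9
leading_zeros = num_bits - 1 = 8
binary(452) = 111000100

Elias gamma(452) = '00000000' + '111000100' = 00000000111000100 (17 bits)


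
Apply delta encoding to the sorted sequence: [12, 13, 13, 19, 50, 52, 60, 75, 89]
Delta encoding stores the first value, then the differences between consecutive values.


First value: 12
Deltas:
  13 - 12 = 1
  13 - 13 = 0
  19 - 13 = 6
  50 - 19 = 31
  52 - 50 = 2
  60 - 52 = 8
  75 - 60 = 15
  89 - 75 = 14


Delta encoded: [12, 1, 0, 6, 31, 2, 8, 15, 14]


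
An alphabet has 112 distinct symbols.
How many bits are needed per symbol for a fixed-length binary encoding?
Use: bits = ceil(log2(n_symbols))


log2(112) = 6.8074
Bracket: 2^6 = 64 < 112 <= 2^7 = 128
So ceil(log2(112)) = 7

bits = ceil(log2(112)) = ceil(6.8074) = 7 bits


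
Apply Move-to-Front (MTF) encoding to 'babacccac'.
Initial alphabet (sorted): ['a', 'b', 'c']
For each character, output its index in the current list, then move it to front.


MTF encoding:
'b': index 1 in ['a', 'b', 'c'] -> ['b', 'a', 'c']
'a': index 1 in ['b', 'a', 'c'] -> ['a', 'b', 'c']
'b': index 1 in ['a', 'b', 'c'] -> ['b', 'a', 'c']
'a': index 1 in ['b', 'a', 'c'] -> ['a', 'b', 'c']
'c': index 2 in ['a', 'b', 'c'] -> ['c', 'a', 'b']
'c': index 0 in ['c', 'a', 'b'] -> ['c', 'a', 'b']
'c': index 0 in ['c', 'a', 'b'] -> ['c', 'a', 'b']
'a': index 1 in ['c', 'a', 'b'] -> ['a', 'c', 'b']
'c': index 1 in ['a', 'c', 'b'] -> ['c', 'a', 'b']


Output: [1, 1, 1, 1, 2, 0, 0, 1, 1]


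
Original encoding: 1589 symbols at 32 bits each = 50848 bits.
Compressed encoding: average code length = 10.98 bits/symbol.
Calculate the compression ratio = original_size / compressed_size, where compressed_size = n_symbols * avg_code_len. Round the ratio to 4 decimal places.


original_size = n_symbols * orig_bits = 1589 * 32 = 50848 bits
compressed_size = n_symbols * avg_code_len = 1589 * 10.98 = 17447.22 bits
ratio = original_size / compressed_size = 50848 / 17447.22 = 2.9144

Compression ratio = 2.9144


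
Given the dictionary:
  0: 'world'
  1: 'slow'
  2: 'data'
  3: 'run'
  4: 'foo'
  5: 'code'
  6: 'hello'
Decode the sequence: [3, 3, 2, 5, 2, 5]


Look up each index in the dictionary:
  3 -> 'run'
  3 -> 'run'
  2 -> 'data'
  5 -> 'code'
  2 -> 'data'
  5 -> 'code'

Decoded: "run run data code data code"


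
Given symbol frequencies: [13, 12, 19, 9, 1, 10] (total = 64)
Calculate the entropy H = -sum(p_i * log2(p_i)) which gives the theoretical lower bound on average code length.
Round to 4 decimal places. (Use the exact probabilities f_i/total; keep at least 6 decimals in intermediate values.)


Per-symbol terms -p_i * log2(p_i) with p_i = f_i/64:
  p = 13/64 = 0.203125: log2(p) = -2.299560, -p*log2(p) = 0.467098
  p = 12/64 = 0.187500: log2(p) = -2.415037, -p*log2(p) = 0.452820
  p = 19/64 = 0.296875: log2(p) = -1.752072, -p*log2(p) = 0.520147
  p = 9/64 = 0.140625: log2(p) = -2.830075, -p*log2(p) = 0.397979
  p = 1/64 = 0.015625: log2(p) = -6.000000, -p*log2(p) = 0.093750
  p = 10/64 = 0.156250: log2(p) = -2.678072, -p*log2(p) = 0.418449
H = 0.467098 + 0.452820 + 0.520147 + 0.397979 + 0.093750 + 0.418449 = 2.350243

H = 2.3502 bits/symbol
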